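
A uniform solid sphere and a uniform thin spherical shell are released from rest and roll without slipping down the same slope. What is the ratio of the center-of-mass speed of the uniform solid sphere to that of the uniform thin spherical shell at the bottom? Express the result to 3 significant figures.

v_ratio ≈ 1.09

Each satisfies Mgh = ½(1+k)Mv² with k = I/(MR²), so v ∝ 1/√(1+k).
For the uniform solid sphere k = 0.4; for the uniform thin spherical shell k = 2/3.
v₁/v₂ = √((1+k₂)/(1+k₁)) = √(1.667/1.4) ≈ 1.09.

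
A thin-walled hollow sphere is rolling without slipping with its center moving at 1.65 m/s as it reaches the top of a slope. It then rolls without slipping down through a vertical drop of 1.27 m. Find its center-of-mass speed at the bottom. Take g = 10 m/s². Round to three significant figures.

v ≈ 4.24 m/s

With I = (2/3)MR², the ratio k = I/(MR²) is 2/3.
Rolling without slipping gives ω = v/R, so the total kinetic energy is ½Mv² + ½Iω² = ½(1+k)Mv² = (5/6)Mv².
Conserving energy between top and bottom: (5/6)Mv² = (5/6)Mv₀² + Mgh, hence v² = v₀² + 2gh/(1+k).
v = √(1.65² + 2×10×1.27/1.667) = √17.96 ≈ 4.24 m/s.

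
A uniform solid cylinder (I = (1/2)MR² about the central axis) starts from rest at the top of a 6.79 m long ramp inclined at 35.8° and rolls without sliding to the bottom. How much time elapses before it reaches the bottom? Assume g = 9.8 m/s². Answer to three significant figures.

t ≈ 1.89 s

For this body I = (1/2)MR², i.e. k = I/(MR²) = 0.5.
Newton's second law down the slope: Mg sinθ − f = Ma. The torque equation fR = Iα (with α = a/R) gives f = kMa.
Hence a = g sinθ/(1+k) = 9.8×sin35.8°/1.5 = 3.822 m/s².
With constant a from rest, t = √(2L/a) = √(2·6.79/3.822) ≈ 1.89 s.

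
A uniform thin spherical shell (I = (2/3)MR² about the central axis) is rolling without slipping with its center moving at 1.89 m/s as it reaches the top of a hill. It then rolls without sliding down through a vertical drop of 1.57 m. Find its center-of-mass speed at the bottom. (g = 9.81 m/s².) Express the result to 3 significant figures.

For this body I = (2/3)MR², i.e. k = I/(MR²) = 2/3.
Rolling without slipping gives ω = v/R, so the total kinetic energy is ½Mv² + ½Iω² = ½(1+k)Mv² = (5/6)Mv².
Energy conservation: (5/6)Mv₀² + Mgh = (5/6)Mv², so v² = v₀² + 2gh/(1+k).
v = √(1.89² + 2×9.81×1.57/1.667) = √22.05 ≈ 4.70 m/s.

v ≈ 4.70 m/s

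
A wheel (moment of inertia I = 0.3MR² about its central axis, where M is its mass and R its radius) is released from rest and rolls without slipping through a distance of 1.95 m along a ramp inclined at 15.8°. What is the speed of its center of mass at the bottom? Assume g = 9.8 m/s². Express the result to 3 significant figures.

Here I = 0.3MR², so the shape factor k = I/(MR²) = 0.3.
Rolling without slipping gives ω = v/R, so the total kinetic energy is ½Mv² + ½Iω² = ½(1+k)Mv² = (13/20)Mv².
The vertical drop is h = L sinθ = 1.95 × sin15.8° = 0.5309 m.
Setting Mgh = (13/20)Mv² gives v = √(2gh/(1+k)) = √(2·9.8·0.5309/1.3) ≈ 2.83 m/s.

v ≈ 2.83 m/s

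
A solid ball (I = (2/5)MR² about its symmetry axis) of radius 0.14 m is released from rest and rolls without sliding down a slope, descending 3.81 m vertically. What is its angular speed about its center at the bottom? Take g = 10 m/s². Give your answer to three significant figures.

ω ≈ 52.7 rad/s

Here I = (2/5)MR², so the shape factor k = I/(MR²) = 0.4.
Since it rolls without slipping, ω = v/R and KE = ½Mv² + ½Iω² = ½(1+k)Mv² = (7/10)Mv².
Energy conservation Mgh = ½(1+k)Mv² gives v = √(2gh/(1+k)) = √(2 × 10 × 3.81 / 1.4) = 7.378 m/s.
The angular speed follows from ω = v/R = 7.378/0.14 ≈ 52.7 rad/s.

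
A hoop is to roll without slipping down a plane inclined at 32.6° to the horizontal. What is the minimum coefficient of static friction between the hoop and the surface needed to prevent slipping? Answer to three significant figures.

With I = MR², the ratio k = I/(MR²) is 1.
Translational: Mg sinθ − f = Ma. Rotational about the CM: fR = Iα = kMRa, so f = kMa.
These give a = g sinθ/(1+k) and the required friction f = kMg sinθ/(1+k).
With N = Mg cosθ, the no-slip condition f ≤ μN gives μ_min = f/N = k tanθ/(1+k).
μ_min = 1 × tan32.6° / 2 ≈ 0.320.

μ_min ≈ 0.320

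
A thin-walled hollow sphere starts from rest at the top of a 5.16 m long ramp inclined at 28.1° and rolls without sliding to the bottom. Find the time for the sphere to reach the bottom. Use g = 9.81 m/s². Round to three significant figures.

Here I = (2/3)MR², so the shape factor k = I/(MR²) = 2/3.
Newton's second law down the slope: Mg sinθ − f = Ma. The torque equation fR = Iα (with α = a/R) gives f = kMa.
Hence a = g sinθ/(1+k) = 9.81×sin28.1°/1.667 = 2.772 m/s².
With constant a from rest, t = √(2L/a) = √(2·5.16/2.772) ≈ 1.93 s.

t ≈ 1.93 s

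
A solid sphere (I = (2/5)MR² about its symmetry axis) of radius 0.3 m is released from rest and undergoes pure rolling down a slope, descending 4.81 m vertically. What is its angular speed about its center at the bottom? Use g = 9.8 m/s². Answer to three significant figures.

With I = (2/5)MR², the ratio k = I/(MR²) is 0.4.
Pure rolling means v = ωR; then KE = ½Mv² + ½I(v/R)² = ½(1+k)Mv² = (7/10)Mv².
Energy conservation Mgh = ½(1+k)Mv² gives v = √(2gh/(1+k)) = √(2 × 9.8 × 4.81 / 1.4) = 8.206 m/s.
Then ω = v/R = 8.206 / 0.3 ≈ 27.4 rad/s.

ω ≈ 27.4 rad/s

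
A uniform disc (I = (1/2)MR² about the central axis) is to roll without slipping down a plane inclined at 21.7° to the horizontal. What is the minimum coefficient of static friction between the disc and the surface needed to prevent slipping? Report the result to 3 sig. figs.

With I = (1/2)MR², the ratio k = I/(MR²) is 0.5.
Along the incline Mg sinθ − f = Ma, and torque about the center fR = Iα = kMR²(a/R) gives f = kMa.
These give a = g sinθ/(1+k) and the required friction f = kMg sinθ/(1+k).
With N = Mg cosθ, the no-slip condition f ≤ μN gives μ_min = f/N = k tanθ/(1+k).
μ_min = 0.5 × tan21.7° / 1.5 ≈ 0.133.

μ_min ≈ 0.133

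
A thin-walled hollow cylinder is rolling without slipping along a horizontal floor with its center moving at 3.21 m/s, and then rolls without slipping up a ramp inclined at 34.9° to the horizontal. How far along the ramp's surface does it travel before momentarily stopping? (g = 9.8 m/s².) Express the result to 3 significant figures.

Here I = MR², so the shape factor k = I/(MR²) = 1.
Rolling without slipping gives ω = v/R, so the total kinetic energy is ½Mv² + ½Iω² = ½(1+k)Mv² = Mv².
Setting this equal to Mgh gives the vertical rise h = (1+k)v₀²/(2g) = 2×3.21²/(2×9.8) = 1.051 m.
The distance along the slope is d = h/sinθ = 1.051/sin34.9° ≈ 1.84 m.

d ≈ 1.84 m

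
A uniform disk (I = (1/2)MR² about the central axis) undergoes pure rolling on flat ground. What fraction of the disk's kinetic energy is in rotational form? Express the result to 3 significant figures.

The moment of inertia is (1/2)MR², giving k ≡ I/(MR²) = 0.5.
With ω = v/R, KE_trans = ½Mv² and KE_rot = ½Iω² = ½kMv², so KE_total = ½(1+k)Mv².
The rotational fraction is therefore k/(1+k) = 0.5/1.5 ≈ 0.333.

fraction ≈ 0.333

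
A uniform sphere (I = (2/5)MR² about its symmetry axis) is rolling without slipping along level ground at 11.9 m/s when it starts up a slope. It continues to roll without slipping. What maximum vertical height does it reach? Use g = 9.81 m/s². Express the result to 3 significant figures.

With I = (2/5)MR², the ratio k = I/(MR²) is 0.4.
The rolling condition ω = v/R makes the rotational term ½I(v/R)² = ½kMv², so KE_total = ½(1+k)Mv² = (7/10)Mv².
All of this converts to potential energy at the highest point: (7/10)Mv₀² = Mgh.
Thus h = (1+k)v₀²/(2g) = 1.4 × 11.9² / (2 × 9.81) ≈ 10.1 m.

h ≈ 10.1 m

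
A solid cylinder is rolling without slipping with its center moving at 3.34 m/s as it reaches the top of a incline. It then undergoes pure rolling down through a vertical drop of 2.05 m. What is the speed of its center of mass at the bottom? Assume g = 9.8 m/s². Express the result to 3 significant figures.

v ≈ 6.16 m/s

With I = (1/2)MR², the ratio k = I/(MR²) is 0.5.
The rolling condition ω = v/R makes the rotational term ½I(v/R)² = ½kMv², so KE_total = ½(1+k)Mv² = (3/4)Mv².
Conserving energy between top and bottom: (3/4)Mv² = (3/4)Mv₀² + Mgh, hence v² = v₀² + 2gh/(1+k).
v = √(3.34² + 2×9.8×2.05/1.5) = √37.94 ≈ 6.16 m/s.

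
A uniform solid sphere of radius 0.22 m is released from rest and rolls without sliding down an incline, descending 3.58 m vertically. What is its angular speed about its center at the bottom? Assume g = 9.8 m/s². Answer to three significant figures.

For this body I = (2/5)MR², i.e. k = I/(MR²) = 0.4.
Rolling without slipping gives ω = v/R, so the total kinetic energy is ½Mv² + ½Iω² = ½(1+k)Mv² = (7/10)Mv².
Energy conservation Mgh = ½(1+k)Mv² gives v = √(2gh/(1+k)) = √(2 × 9.8 × 3.58 / 1.4) = 7.08 m/s.
Then ω = v/R = 7.08 / 0.22 ≈ 32.2 rad/s.

ω ≈ 32.2 rad/s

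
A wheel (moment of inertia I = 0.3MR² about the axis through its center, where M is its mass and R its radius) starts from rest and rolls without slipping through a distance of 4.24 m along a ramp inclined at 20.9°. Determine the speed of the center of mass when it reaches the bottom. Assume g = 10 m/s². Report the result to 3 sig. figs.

v ≈ 4.82 m/s

For this body I = 0.3MR², i.e. k = I/(MR²) = 0.3.
The rolling condition ω = v/R makes the rotational term ½I(v/R)² = ½kMv², so KE_total = ½(1+k)Mv² = (13/20)Mv².
The vertical drop is h = L sinθ = 4.24 × sin20.9° = 1.513 m.
Setting Mgh = (13/20)Mv² gives v = √(2gh/(1+k)) = √(2·10·1.513/1.3) ≈ 4.82 m/s.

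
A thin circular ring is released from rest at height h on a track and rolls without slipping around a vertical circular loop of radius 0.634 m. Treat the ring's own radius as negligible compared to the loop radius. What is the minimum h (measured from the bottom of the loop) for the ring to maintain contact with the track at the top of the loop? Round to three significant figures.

With I = MR², the ratio k = I/(MR²) is 1.
At the top of the loop, the minimum-contact condition is Mg = Mv_top²/r, so v_top² = gr.
With ω = v/R, the kinetic energy at speed v is ½(1+k)Mv² = Mv².
Energy conservation from release (height h) to the top (height 2r): Mgh = Mg(2r) + M·gr.
Thus h_min = 2r + (1+k)r/2 = r(2 + 2/2) = 0.634 × 3 ≈ 1.90 m.

h_min ≈ 1.90 m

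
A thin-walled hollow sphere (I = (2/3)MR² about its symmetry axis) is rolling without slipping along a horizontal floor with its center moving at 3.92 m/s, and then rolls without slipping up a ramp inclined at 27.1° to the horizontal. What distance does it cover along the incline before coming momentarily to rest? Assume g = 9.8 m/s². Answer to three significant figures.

d ≈ 2.87 m

With I = (2/3)MR², the ratio k = I/(MR²) is 2/3.
Pure rolling means v = ωR; then KE = ½Mv² + ½I(v/R)² = ½(1+k)Mv² = (5/6)Mv².
Setting this equal to Mgh gives the vertical rise h = (1+k)v₀²/(2g) = 1.667×3.92²/(2×9.8) = 1.307 m.
The distance along the slope is d = h/sinθ = 1.307/sin27.1° ≈ 2.87 m.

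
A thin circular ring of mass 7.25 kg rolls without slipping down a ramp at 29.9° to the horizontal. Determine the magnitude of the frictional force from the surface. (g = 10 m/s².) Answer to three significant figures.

f ≈ 18.1 N

The moment of inertia is MR², giving k ≡ I/(MR²) = 1.
Translational: Mg sinθ − f = Ma. Rotational about the CM: fR = Iα = kMRa, so f = kMa.
Combining, a = g sinθ/(1+k) and f = kMa = kMg sinθ/(1+k).
f = 1 × 7.25 × 10 × sin29.9° / 2 ≈ 18.1 N.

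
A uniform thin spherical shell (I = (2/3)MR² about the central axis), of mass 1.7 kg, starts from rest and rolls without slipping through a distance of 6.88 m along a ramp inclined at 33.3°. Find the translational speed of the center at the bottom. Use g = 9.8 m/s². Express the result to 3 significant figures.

For this body I = (2/3)MR², i.e. k = I/(MR²) = 2/3.
Since it rolls without slipping, ω = v/R and KE = ½Mv² + ½Iω² = ½(1+k)Mv² = (5/6)Mv².
The vertical drop is h = L sinθ = 6.88 × sin33.3° = 3.777 m.
Energy conservation: Mgh = (5/6)Mv², so v = √(2gh/(1+k)) = √(2 × 9.8 × 3.777 / 1.667) ≈ 6.66 m/s.

v ≈ 6.66 m/s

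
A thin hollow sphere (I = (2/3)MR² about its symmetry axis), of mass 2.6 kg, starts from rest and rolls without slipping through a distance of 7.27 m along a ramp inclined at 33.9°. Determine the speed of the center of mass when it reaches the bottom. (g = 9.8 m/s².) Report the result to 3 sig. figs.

v ≈ 6.91 m/s

Here I = (2/3)MR², so the shape factor k = I/(MR²) = 2/3.
Pure rolling means v = ωR; then KE = ½Mv² + ½I(v/R)² = ½(1+k)Mv² = (5/6)Mv².
The vertical drop is h = L sinθ = 7.27 × sin33.9° = 4.055 m.
Setting Mgh = (5/6)Mv² gives v = √(2gh/(1+k)) = √(2·9.8·4.055/1.667) ≈ 6.91 m/s.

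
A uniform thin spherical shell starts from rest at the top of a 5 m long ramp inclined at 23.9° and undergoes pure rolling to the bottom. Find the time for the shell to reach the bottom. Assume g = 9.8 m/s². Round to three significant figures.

t ≈ 2.05 s

For this body I = (2/3)MR², i.e. k = I/(MR²) = 2/3.
Along the incline Mg sinθ − f = Ma, and torque about the center fR = Iα = kMR²(a/R) gives f = kMa.
Hence a = g sinθ/(1+k) = 9.8×sin23.9°/1.667 = 2.382 m/s².
With constant a from rest, t = √(2L/a) = √(2·5/2.382) ≈ 2.05 s.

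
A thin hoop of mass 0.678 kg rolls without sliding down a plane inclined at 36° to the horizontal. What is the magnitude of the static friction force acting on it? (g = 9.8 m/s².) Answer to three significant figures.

f ≈ 1.95 N

With I = MR², the ratio k = I/(MR²) is 1.
Translational: Mg sinθ − f = Ma. Rotational about the CM: fR = Iα = kMRa, so f = kMa.
Combining, a = g sinθ/(1+k) and f = kMa = kMg sinθ/(1+k).
f = 1 × 0.678 × 9.8 × sin36° / 2 ≈ 1.95 N.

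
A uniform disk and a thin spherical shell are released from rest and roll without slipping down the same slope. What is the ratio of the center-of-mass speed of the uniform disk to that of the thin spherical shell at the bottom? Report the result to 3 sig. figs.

v_ratio ≈ 1.05

Each satisfies Mgh = ½(1+k)Mv² with k = I/(MR²), so v ∝ 1/√(1+k).
For the uniform disk k = 0.5; for the thin spherical shell k = 2/3.
v₁/v₂ = √((1+k₂)/(1+k₁)) = √(1.667/1.5) ≈ 1.05.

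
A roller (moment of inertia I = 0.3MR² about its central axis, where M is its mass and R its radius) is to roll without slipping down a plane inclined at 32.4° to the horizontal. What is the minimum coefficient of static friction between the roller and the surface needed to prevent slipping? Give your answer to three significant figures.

For this body I = 0.3MR², i.e. k = I/(MR²) = 0.3.
Along the incline Mg sinθ − f = Ma, and torque about the center fR = Iα = kMR²(a/R) gives f = kMa.
These give a = g sinθ/(1+k) and the required friction f = kMg sinθ/(1+k).
With N = Mg cosθ, the no-slip condition f ≤ μN gives μ_min = f/N = k tanθ/(1+k).
μ_min = 0.3 × tan32.4° / 1.3 ≈ 0.146.

μ_min ≈ 0.146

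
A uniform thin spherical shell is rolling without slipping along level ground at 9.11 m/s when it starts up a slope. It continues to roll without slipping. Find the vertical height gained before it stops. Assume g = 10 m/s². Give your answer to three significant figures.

For this body I = (2/3)MR², i.e. k = I/(MR²) = 2/3.
The rolling condition ω = v/R makes the rotational term ½I(v/R)² = ½kMv², so KE_total = ½(1+k)Mv² = (5/6)Mv².
All of this converts to potential energy at the highest point: (5/6)Mv₀² = Mgh.
Thus h = (1+k)v₀²/(2g) = 1.667 × 9.11² / (2 × 10) ≈ 6.92 m.

h ≈ 6.92 m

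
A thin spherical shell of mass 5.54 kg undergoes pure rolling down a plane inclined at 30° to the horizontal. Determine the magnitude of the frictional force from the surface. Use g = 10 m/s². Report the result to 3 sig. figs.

Here I = (2/3)MR², so the shape factor k = I/(MR²) = 2/3.
Translational: Mg sinθ − f = Ma. Rotational about the CM: fR = Iα = kMRa, so f = kMa.
Combining, a = g sinθ/(1+k) and f = kMa = kMg sinθ/(1+k).
f = (2/3) × 5.54 × 10 × sin30° / 1.667 ≈ 11.1 N.

f ≈ 11.1 N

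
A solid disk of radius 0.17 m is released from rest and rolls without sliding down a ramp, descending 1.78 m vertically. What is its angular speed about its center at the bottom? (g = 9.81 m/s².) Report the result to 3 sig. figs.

Here I = (1/2)MR², so the shape factor k = I/(MR²) = 0.5.
Pure rolling means v = ωR; then KE = ½Mv² + ½I(v/R)² = ½(1+k)Mv² = (3/4)Mv².
Energy conservation Mgh = ½(1+k)Mv² gives v = √(2gh/(1+k)) = √(2 × 9.81 × 1.78 / 1.5) = 4.825 m/s.
The angular speed follows from ω = v/R = 4.825/0.17 ≈ 28.4 rad/s.

ω ≈ 28.4 rad/s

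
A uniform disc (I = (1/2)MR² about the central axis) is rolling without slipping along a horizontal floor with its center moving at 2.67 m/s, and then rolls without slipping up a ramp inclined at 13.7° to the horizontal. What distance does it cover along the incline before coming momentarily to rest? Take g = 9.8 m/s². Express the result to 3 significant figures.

Here I = (1/2)MR², so the shape factor k = I/(MR²) = 0.5.
Pure rolling means v = ωR; then KE = ½Mv² + ½I(v/R)² = ½(1+k)Mv² = (3/4)Mv².
Setting this equal to Mgh gives the vertical rise h = (1+k)v₀²/(2g) = 1.5×2.67²/(2×9.8) = 0.5456 m.
The distance along the slope is d = h/sinθ = 0.5456/sin13.7° ≈ 2.30 m.

d ≈ 2.30 m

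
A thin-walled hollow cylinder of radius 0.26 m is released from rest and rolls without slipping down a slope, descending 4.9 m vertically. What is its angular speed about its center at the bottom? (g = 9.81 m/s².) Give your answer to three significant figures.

The moment of inertia is MR², giving k ≡ I/(MR²) = 1.
Pure rolling means v = ωR; then KE = ½Mv² + ½I(v/R)² = ½(1+k)Mv² = Mv².
Energy conservation Mgh = ½(1+k)Mv² gives v = √(2gh/(1+k)) = √(2 × 9.81 × 4.9 / 2) = 6.933 m/s.
The angular speed follows from ω = v/R = 6.933/0.26 ≈ 26.7 rad/s.

ω ≈ 26.7 rad/s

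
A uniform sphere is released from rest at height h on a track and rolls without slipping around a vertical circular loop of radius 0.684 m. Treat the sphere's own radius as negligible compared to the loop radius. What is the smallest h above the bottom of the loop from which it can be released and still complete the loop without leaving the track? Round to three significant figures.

With I = (2/5)MR², the ratio k = I/(MR²) is 0.4.
At the top, contact is just lost when gravity alone supplies the centripetal force: Mg = Mv_top²/r, i.e. v_top² = gr.
With ω = v/R, the kinetic energy at speed v is ½(1+k)Mv² = (7/10)Mv².
Energy conservation from release (height h) to the top (height 2r): Mgh = Mg(2r) + (7/10)M·gr.
Thus h_min = 2r + (1+k)r/2 = r(2 + 1.4/2) = 0.684 × 2.7 ≈ 1.85 m.

h_min ≈ 1.85 m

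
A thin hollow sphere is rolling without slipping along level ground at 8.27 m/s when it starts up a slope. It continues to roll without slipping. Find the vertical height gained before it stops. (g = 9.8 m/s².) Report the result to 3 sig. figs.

Here I = (2/3)MR², so the shape factor k = I/(MR²) = 2/3.
Since it rolls without slipping, ω = v/R and KE = ½Mv² + ½Iω² = ½(1+k)Mv² = (5/6)Mv².
At the top the kinetic energy is zero, so (5/6)Mv₀² = Mgh.
Thus h = (1+k)v₀²/(2g) = 1.667 × 8.27² / (2 × 9.8) ≈ 5.82 m.

h ≈ 5.82 m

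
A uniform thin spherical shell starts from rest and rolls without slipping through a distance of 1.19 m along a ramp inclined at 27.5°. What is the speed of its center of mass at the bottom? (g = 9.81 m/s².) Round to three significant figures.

Here I = (2/3)MR², so the shape factor k = I/(MR²) = 2/3.
The rolling condition ω = v/R makes the rotational term ½I(v/R)² = ½kMv², so KE_total = ½(1+k)Mv² = (5/6)Mv².
The vertical drop is h = L sinθ = 1.19 × sin27.5° = 0.5495 m.
Energy conservation: Mgh = (5/6)Mv², so v = √(2gh/(1+k)) = √(2 × 9.81 × 0.5495 / 1.667) ≈ 2.54 m/s.

v ≈ 2.54 m/s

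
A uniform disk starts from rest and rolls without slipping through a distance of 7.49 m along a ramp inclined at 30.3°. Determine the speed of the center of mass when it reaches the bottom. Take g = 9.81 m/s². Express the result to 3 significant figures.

The moment of inertia is (1/2)MR², giving k ≡ I/(MR²) = 0.5.
Pure rolling means v = ωR; then KE = ½Mv² + ½I(v/R)² = ½(1+k)Mv² = (3/4)Mv².
The vertical drop is h = L sinθ = 7.49 × sin30.3° = 3.779 m.
Setting Mgh = (3/4)Mv² gives v = √(2gh/(1+k)) = √(2·9.81·3.779/1.5) ≈ 7.03 m/s.

v ≈ 7.03 m/s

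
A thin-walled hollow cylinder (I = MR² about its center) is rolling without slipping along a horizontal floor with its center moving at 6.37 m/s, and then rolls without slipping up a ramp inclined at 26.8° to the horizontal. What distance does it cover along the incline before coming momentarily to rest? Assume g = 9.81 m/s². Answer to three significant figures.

d ≈ 9.17 m

Here I = MR², so the shape factor k = I/(MR²) = 1.
Rolling without slipping gives ω = v/R, so the total kinetic energy is ½Mv² + ½Iω² = ½(1+k)Mv² = Mv².
Setting this equal to Mgh gives the vertical rise h = (1+k)v₀²/(2g) = 2×6.37²/(2×9.81) = 4.136 m.
The distance along the slope is d = h/sinθ = 4.136/sin26.8° ≈ 9.17 m.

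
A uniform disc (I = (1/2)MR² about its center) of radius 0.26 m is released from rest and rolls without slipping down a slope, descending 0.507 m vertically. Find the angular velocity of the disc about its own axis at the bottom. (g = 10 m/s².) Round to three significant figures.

With I = (1/2)MR², the ratio k = I/(MR²) is 0.5.
Rolling without slipping gives ω = v/R, so the total kinetic energy is ½Mv² + ½Iω² = ½(1+k)Mv² = (3/4)Mv².
Energy conservation Mgh = ½(1+k)Mv² gives v = √(2gh/(1+k)) = √(2 × 10 × 0.507 / 1.5) = 2.6 m/s.
The angular speed follows from ω = v/R = 2.6/0.26 ≈ 10.0 rad/s.

ω ≈ 10.0 rad/s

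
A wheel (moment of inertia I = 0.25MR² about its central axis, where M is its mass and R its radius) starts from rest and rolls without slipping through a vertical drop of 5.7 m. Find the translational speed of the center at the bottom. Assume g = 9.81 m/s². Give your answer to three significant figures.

The moment of inertia is 0.25MR², giving k ≡ I/(MR²) = 0.25.
Since it rolls without slipping, ω = v/R and KE = ½Mv² + ½Iω² = ½(1+k)Mv² = (5/8)Mv².
Energy conservation: Mgh = (5/8)Mv², so v = √(2gh/(1+k)) = √(2 × 9.81 × 5.7 / 1.25) ≈ 9.46 m/s.

v ≈ 9.46 m/s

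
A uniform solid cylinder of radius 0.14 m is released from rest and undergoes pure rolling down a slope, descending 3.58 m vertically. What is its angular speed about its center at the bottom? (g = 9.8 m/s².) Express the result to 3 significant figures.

ω ≈ 48.9 rad/s

Here I = (1/2)MR², so the shape factor k = I/(MR²) = 0.5.
Pure rolling means v = ωR; then KE = ½Mv² + ½I(v/R)² = ½(1+k)Mv² = (3/4)Mv².
Energy conservation Mgh = ½(1+k)Mv² gives v = √(2gh/(1+k)) = √(2 × 9.8 × 3.58 / 1.5) = 6.839 m/s.
The angular speed follows from ω = v/R = 6.839/0.14 ≈ 48.9 rad/s.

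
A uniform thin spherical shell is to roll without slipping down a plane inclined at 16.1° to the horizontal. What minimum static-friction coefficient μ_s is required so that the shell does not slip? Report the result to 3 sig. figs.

Here I = (2/3)MR², so the shape factor k = I/(MR²) = 2/3.
Newton's second law down the slope: Mg sinθ − f = Ma. The torque equation fR = Iα (with α = a/R) gives f = kMa.
These give a = g sinθ/(1+k) and the required friction f = kMg sinθ/(1+k).
The normal force is N = Mg cosθ, so μ_min = f/N = k tanθ/(1+k).
μ_min = (2/3) × tan16.1° / 1.667 ≈ 0.115.

μ_min ≈ 0.115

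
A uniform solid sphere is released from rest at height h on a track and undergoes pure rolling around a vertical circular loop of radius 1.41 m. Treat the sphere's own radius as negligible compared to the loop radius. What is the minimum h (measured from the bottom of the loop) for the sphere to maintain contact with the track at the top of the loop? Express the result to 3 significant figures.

Here I = (2/5)MR², so the shape factor k = I/(MR²) = 0.4.
At the top of the loop, the minimum-contact condition is Mg = Mv_top²/r, so v_top² = gr.
With ω = v/R, the kinetic energy at speed v is ½(1+k)Mv² = (7/10)Mv².
Energy conservation from release (height h) to the top (height 2r): Mgh = Mg(2r) + (7/10)M·gr.
Thus h_min = 2r + (1+k)r/2 = r(2 + 1.4/2) = 1.41 × 2.7 ≈ 3.81 m.

h_min ≈ 3.81 m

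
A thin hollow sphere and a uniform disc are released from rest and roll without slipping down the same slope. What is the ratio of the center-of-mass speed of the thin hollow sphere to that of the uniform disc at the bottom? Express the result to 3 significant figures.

Each satisfies Mgh = ½(1+k)Mv² with k = I/(MR²), so v ∝ 1/√(1+k).
For the thin hollow sphere k = 2/3; for the uniform disc k = 0.5.
v₁/v₂ = √((1+k₂)/(1+k₁)) = √(1.5/1.667) ≈ 0.949.

v_ratio ≈ 0.949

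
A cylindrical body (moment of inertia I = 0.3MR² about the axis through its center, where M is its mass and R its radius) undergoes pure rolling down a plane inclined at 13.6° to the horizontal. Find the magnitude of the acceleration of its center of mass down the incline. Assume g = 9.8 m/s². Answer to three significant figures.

For this body I = 0.3MR², i.e. k = I/(MR²) = 0.3.
Translational: Mg sinθ − f = Ma. Rotational about the CM: fR = Iα = kMRa, so f = kMa.
Eliminating f: Mg sinθ = (1+k)Ma, so a = g sinθ/(1+k) = 9.8 × sin13.6° / 1.3 ≈ 1.77 m/s².

a ≈ 1.77 m/s²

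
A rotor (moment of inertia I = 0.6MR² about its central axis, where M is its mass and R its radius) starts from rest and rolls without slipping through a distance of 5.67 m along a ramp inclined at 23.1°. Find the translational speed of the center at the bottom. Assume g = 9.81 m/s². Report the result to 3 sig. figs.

Here I = 0.6MR², so the shape factor k = I/(MR²) = 0.6.
Pure rolling means v = ωR; then KE = ½Mv² + ½I(v/R)² = ½(1+k)Mv² = (4/5)Mv².
The vertical drop is h = L sinθ = 5.67 × sin23.1° = 2.225 m.
Energy conservation: Mgh = (4/5)Mv², so v = √(2gh/(1+k)) = √(2 × 9.81 × 2.225 / 1.6) ≈ 5.22 m/s.

v ≈ 5.22 m/s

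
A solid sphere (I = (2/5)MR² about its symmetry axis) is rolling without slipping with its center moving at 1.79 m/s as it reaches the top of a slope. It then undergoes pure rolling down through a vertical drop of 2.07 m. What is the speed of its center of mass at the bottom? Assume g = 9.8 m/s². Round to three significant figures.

The moment of inertia is (2/5)MR², giving k ≡ I/(MR²) = 0.4.
Pure rolling means v = ωR; then KE = ½Mv² + ½I(v/R)² = ½(1+k)Mv² = (7/10)Mv².
Energy conservation: (7/10)Mv₀² + Mgh = (7/10)Mv², so v² = v₀² + 2gh/(1+k).
v = √(1.79² + 2×9.8×2.07/1.4) = √32.18 ≈ 5.67 m/s.

v ≈ 5.67 m/s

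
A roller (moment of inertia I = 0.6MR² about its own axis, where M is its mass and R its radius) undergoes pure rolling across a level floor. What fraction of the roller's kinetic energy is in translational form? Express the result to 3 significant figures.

With I = 0.6MR², the ratio k = I/(MR²) is 0.6.
Since ω = v/R, the translational part is ½Mv² and the rotational part is ½I(v/R)² = ½kMv²; the total is ½(1+k)Mv².
The translational fraction is therefore 1/(1+k) = 1/1.6 ≈ 0.625.

fraction ≈ 0.625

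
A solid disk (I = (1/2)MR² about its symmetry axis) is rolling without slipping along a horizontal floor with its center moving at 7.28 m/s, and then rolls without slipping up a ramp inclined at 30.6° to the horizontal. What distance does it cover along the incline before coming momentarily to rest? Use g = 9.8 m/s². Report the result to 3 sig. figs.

d ≈ 7.97 m

The moment of inertia is (1/2)MR², giving k ≡ I/(MR²) = 0.5.
Rolling without slipping gives ω = v/R, so the total kinetic energy is ½Mv² + ½Iω² = ½(1+k)Mv² = (3/4)Mv².
Setting this equal to Mgh gives the vertical rise h = (1+k)v₀²/(2g) = 1.5×7.28²/(2×9.8) = 4.056 m.
The distance along the slope is d = h/sinθ = 4.056/sin30.6° ≈ 7.97 m.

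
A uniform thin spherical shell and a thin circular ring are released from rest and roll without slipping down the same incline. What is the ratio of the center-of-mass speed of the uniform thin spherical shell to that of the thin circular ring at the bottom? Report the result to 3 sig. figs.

v_ratio ≈ 1.10

Each satisfies Mgh = ½(1+k)Mv² with k = I/(MR²), so v ∝ 1/√(1+k).
For the uniform thin spherical shell k = 2/3; for the thin circular ring k = 1.
v₁/v₂ = √((1+k₂)/(1+k₁)) = √(2/1.667) ≈ 1.10.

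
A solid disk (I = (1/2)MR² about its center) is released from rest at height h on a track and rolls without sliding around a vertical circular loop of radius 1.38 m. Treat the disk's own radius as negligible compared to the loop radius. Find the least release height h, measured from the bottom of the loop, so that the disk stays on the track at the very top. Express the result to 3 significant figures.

With I = (1/2)MR², the ratio k = I/(MR²) is 0.5.
At the top, contact is just lost when gravity alone supplies the centripetal force: Mg = Mv_top²/r, i.e. v_top² = gr.
With ω = v/R, the kinetic energy at speed v is ½(1+k)Mv² = (3/4)Mv².
Energy conservation from release (height h) to the top (height 2r): Mgh = Mg(2r) + (3/4)M·gr.
Thus h_min = 2r + (1+k)r/2 = r(2 + 1.5/2) = 1.38 × 2.75 ≈ 3.80 m.

h_min ≈ 3.80 m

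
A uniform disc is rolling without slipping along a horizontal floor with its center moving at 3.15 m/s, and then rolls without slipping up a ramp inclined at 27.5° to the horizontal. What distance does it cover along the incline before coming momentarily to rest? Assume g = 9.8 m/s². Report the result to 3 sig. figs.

d ≈ 1.64 m

The moment of inertia is (1/2)MR², giving k ≡ I/(MR²) = 0.5.
Since it rolls without slipping, ω = v/R and KE = ½Mv² + ½Iω² = ½(1+k)Mv² = (3/4)Mv².
Setting this equal to Mgh gives the vertical rise h = (1+k)v₀²/(2g) = 1.5×3.15²/(2×9.8) = 0.7594 m.
The distance along the slope is d = h/sinθ = 0.7594/sin27.5° ≈ 1.64 m.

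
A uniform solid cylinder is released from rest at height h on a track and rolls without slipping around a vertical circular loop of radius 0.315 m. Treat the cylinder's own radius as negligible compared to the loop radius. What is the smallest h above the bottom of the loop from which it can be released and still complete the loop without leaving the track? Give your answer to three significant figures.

The moment of inertia is (1/2)MR², giving k ≡ I/(MR²) = 0.5.
At the top, contact is just lost when gravity alone supplies the centripetal force: Mg = Mv_top²/r, i.e. v_top² = gr.
With ω = v/R, the kinetic energy at speed v is ½(1+k)Mv² = (3/4)Mv².
Energy conservation from release (height h) to the top (height 2r): Mgh = Mg(2r) + (3/4)M·gr.
Thus h_min = 2r + (1+k)r/2 = r(2 + 1.5/2) = 0.315 × 2.75 ≈ 0.866 m.

h_min ≈ 0.866 m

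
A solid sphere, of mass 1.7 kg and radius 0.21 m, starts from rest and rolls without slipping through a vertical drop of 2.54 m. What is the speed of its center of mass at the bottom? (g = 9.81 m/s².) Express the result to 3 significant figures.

With I = (2/5)MR², the ratio k = I/(MR²) is 0.4.
Pure rolling means v = ωR; then KE = ½Mv² + ½I(v/R)² = ½(1+k)Mv² = (7/10)Mv².
Energy conservation: Mgh = (7/10)Mv², so v = √(2gh/(1+k)) = √(2 × 9.81 × 2.54 / 1.4) ≈ 5.97 m/s.

v ≈ 5.97 m/s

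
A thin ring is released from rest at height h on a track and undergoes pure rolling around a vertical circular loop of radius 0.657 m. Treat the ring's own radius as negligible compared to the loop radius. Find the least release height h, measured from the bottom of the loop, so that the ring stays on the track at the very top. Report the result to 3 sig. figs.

h_min ≈ 1.97 m

Here I = MR², so the shape factor k = I/(MR²) = 1.
At the top of the loop, the minimum-contact condition is Mg = Mv_top²/r, so v_top² = gr.
With ω = v/R, the kinetic energy at speed v is ½(1+k)Mv² = Mv².
Energy conservation from release (height h) to the top (height 2r): Mgh = Mg(2r) + M·gr.
Thus h_min = 2r + (1+k)r/2 = r(2 + 2/2) = 0.657 × 3 ≈ 1.97 m.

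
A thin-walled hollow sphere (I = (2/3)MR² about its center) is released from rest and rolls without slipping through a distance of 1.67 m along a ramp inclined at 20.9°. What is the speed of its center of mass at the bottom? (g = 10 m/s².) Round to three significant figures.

v ≈ 2.67 m/s

The moment of inertia is (2/3)MR², giving k ≡ I/(MR²) = 2/3.
The rolling condition ω = v/R makes the rotational term ½I(v/R)² = ½kMv², so KE_total = ½(1+k)Mv² = (5/6)Mv².
The vertical drop is h = L sinθ = 1.67 × sin20.9° = 0.5958 m.
Energy conservation: Mgh = (5/6)Mv², so v = √(2gh/(1+k)) = √(2 × 10 × 0.5958 / 1.667) ≈ 2.67 m/s.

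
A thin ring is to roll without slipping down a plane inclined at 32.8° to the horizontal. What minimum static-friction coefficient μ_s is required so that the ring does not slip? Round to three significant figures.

μ_min ≈ 0.322

The moment of inertia is MR², giving k ≡ I/(MR²) = 1.
Newton's second law down the slope: Mg sinθ − f = Ma. The torque equation fR = Iα (with α = a/R) gives f = kMa.
These give a = g sinθ/(1+k) and the required friction f = kMg sinθ/(1+k).
With N = Mg cosθ, the no-slip condition f ≤ μN gives μ_min = f/N = k tanθ/(1+k).
μ_min = 1 × tan32.8° / 2 ≈ 0.322.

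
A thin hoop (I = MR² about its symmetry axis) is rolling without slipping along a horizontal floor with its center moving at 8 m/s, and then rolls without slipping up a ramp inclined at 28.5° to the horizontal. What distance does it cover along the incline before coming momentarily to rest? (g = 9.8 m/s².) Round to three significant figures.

d ≈ 13.7 m

Here I = MR², so the shape factor k = I/(MR²) = 1.
Since it rolls without slipping, ω = v/R and KE = ½Mv² + ½Iω² = ½(1+k)Mv² = Mv².
Setting this equal to Mgh gives the vertical rise h = (1+k)v₀²/(2g) = 2×8²/(2×9.8) = 6.531 m.
The distance along the slope is d = h/sinθ = 6.531/sin28.5° ≈ 13.7 m.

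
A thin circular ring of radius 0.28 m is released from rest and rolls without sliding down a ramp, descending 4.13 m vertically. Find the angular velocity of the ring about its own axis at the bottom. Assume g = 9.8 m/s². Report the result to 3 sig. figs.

For this body I = MR², i.e. k = I/(MR²) = 1.
The rolling condition ω = v/R makes the rotational term ½I(v/R)² = ½kMv², so KE_total = ½(1+k)Mv² = Mv².
Energy conservation Mgh = ½(1+k)Mv² gives v = √(2gh/(1+k)) = √(2 × 9.8 × 4.13 / 2) = 6.362 m/s.
The angular speed follows from ω = v/R = 6.362/0.28 ≈ 22.7 rad/s.

ω ≈ 22.7 rad/s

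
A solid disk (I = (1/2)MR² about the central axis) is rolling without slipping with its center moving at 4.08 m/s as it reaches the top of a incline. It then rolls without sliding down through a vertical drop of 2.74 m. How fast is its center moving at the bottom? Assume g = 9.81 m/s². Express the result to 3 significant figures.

v ≈ 7.24 m/s

Here I = (1/2)MR², so the shape factor k = I/(MR²) = 0.5.
Rolling without slipping gives ω = v/R, so the total kinetic energy is ½Mv² + ½Iω² = ½(1+k)Mv² = (3/4)Mv².
Conserving energy between top and bottom: (3/4)Mv² = (3/4)Mv₀² + Mgh, hence v² = v₀² + 2gh/(1+k).
v = √(4.08² + 2×9.81×2.74/1.5) = √52.49 ≈ 7.24 m/s.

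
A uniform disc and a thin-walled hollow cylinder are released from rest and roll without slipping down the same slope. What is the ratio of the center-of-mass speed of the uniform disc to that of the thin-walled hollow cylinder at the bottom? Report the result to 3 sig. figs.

v_ratio ≈ 1.15

Each satisfies Mgh = ½(1+k)Mv² with k = I/(MR²), so v ∝ 1/√(1+k).
For the uniform disc k = 0.5; for the thin-walled hollow cylinder k = 1.
v₁/v₂ = √((1+k₂)/(1+k₁)) = √(2/1.5) ≈ 1.15.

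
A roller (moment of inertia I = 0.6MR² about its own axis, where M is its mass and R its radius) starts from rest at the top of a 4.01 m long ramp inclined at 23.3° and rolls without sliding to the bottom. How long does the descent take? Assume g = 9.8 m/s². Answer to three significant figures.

t ≈ 1.82 s

The moment of inertia is 0.6MR², giving k ≡ I/(MR²) = 0.6.
Along the incline Mg sinθ − f = Ma, and torque about the center fR = Iα = kMR²(a/R) gives f = kMa.
Hence a = g sinθ/(1+k) = 9.8×sin23.3°/1.6 = 2.423 m/s².
Starting from rest, L = ½at², so t = √(2L/a) = √(2×4.01/2.423) ≈ 1.82 s.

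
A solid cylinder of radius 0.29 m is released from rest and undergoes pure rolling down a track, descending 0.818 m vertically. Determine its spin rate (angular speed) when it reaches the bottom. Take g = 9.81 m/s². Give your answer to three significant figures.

Here I = (1/2)MR², so the shape factor k = I/(MR²) = 0.5.
Rolling without slipping gives ω = v/R, so the total kinetic energy is ½Mv² + ½Iω² = ½(1+k)Mv² = (3/4)Mv².
Energy conservation Mgh = ½(1+k)Mv² gives v = √(2gh/(1+k)) = √(2 × 9.81 × 0.818 / 1.5) = 3.271 m/s.
Then ω = v/R = 3.271 / 0.29 ≈ 11.3 rad/s.

ω ≈ 11.3 rad/s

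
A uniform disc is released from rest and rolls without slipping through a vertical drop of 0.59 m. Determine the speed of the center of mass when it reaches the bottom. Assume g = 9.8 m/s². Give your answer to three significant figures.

Here I = (1/2)MR², so the shape factor k = I/(MR²) = 0.5.
Pure rolling means v = ωR; then KE = ½Mv² + ½I(v/R)² = ½(1+k)Mv² = (3/4)Mv².
Energy conservation: Mgh = (3/4)Mv², so v = √(2gh/(1+k)) = √(2 × 9.8 × 0.59 / 1.5) ≈ 2.78 m/s.

v ≈ 2.78 m/s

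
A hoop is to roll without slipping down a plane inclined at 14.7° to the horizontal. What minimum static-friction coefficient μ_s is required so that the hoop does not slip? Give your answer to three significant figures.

For this body I = MR², i.e. k = I/(MR²) = 1.
Along the incline Mg sinθ − f = Ma, and torque about the center fR = Iα = kMR²(a/R) gives f = kMa.
These give a = g sinθ/(1+k) and the required friction f = kMg sinθ/(1+k).
With N = Mg cosθ, the no-slip condition f ≤ μN gives μ_min = f/N = k tanθ/(1+k).
μ_min = 1 × tan14.7° / 2 ≈ 0.131.

μ_min ≈ 0.131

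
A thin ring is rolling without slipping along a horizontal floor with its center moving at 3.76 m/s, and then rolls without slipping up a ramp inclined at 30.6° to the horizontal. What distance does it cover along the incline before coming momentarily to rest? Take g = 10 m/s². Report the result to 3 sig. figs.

Here I = MR², so the shape factor k = I/(MR²) = 1.
Pure rolling means v = ωR; then KE = ½Mv² + ½I(v/R)² = ½(1+k)Mv² = Mv².
Setting this equal to Mgh gives the vertical rise h = (1+k)v₀²/(2g) = 2×3.76²/(2×10) = 1.414 m.
The distance along the slope is d = h/sinθ = 1.414/sin30.6° ≈ 2.78 m.

d ≈ 2.78 m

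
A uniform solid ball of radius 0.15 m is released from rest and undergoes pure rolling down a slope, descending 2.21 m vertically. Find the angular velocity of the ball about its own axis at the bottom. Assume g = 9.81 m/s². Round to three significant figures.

ω ≈ 37.1 rad/s

With I = (2/5)MR², the ratio k = I/(MR²) is 0.4.
The rolling condition ω = v/R makes the rotational term ½I(v/R)² = ½kMv², so KE_total = ½(1+k)Mv² = (7/10)Mv².
Energy conservation Mgh = ½(1+k)Mv² gives v = √(2gh/(1+k)) = √(2 × 9.81 × 2.21 / 1.4) = 5.565 m/s.
Then ω = v/R = 5.565 / 0.15 ≈ 37.1 rad/s.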